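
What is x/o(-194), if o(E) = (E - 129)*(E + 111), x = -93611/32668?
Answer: -93611/875796412 ≈ -0.00010689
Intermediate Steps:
x = -93611/32668 (x = -93611*1/32668 = -93611/32668 ≈ -2.8655)
o(E) = (-129 + E)*(111 + E)
x/o(-194) = -93611/(32668*(-14319 + (-194)² - 18*(-194))) = -93611/(32668*(-14319 + 37636 + 3492)) = -93611/32668/26809 = -93611/32668*1/26809 = -93611/875796412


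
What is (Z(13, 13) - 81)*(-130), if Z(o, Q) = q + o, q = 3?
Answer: 8450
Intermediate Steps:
Z(o, Q) = 3 + o
(Z(13, 13) - 81)*(-130) = ((3 + 13) - 81)*(-130) = (16 - 81)*(-130) = -65*(-130) = 8450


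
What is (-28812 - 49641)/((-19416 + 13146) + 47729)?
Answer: -78453/41459 ≈ -1.8923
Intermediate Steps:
(-28812 - 49641)/((-19416 + 13146) + 47729) = -78453/(-6270 + 47729) = -78453/41459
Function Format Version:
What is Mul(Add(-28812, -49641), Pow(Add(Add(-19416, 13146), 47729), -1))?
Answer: Rational(-78453, 41459) ≈ -1.8923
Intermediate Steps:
Mul(Add(-28812, -49641), Pow(Add(Add(-19416, 13146), 47729), -1)) = Mul(-78453, Pow(Add(-6270, 47729), -1)) = Mul(-78453, Pow(41459, -1)) = Mul(-78453, Rational(1, 41459)) = Rational(-78453, 41459)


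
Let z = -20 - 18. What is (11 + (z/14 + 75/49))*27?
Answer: 12987/49 ≈ 265.04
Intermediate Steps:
z = -38
(11 + (z/14 + 75/49))*27 = (11 + (-38/14 + 75/49))*27 = (11 + (-38*1/14 + 75*(1/49)))*27 = (11 + (-19/7 + 75/49))*27 = (11 - 58/49)*27 = (481/49)*27 = 12987/49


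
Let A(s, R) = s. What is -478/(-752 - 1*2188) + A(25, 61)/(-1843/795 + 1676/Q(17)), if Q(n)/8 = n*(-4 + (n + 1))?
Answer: -13776880043/799919610 ≈ -17.223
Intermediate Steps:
Q(n) = 8*n*(-3 + n) (Q(n) = 8*(n*(-4 + (n + 1))) = 8*(n*(-4 + (1 + n))) = 8*(n*(-3 + n)) = 8*n*(-3 + n))
-478/(-752 - 1*2188) + A(25, 61)/(-1843/795 + 1676/Q(17)) = -478/(-752 - 1*2188) + 25/(-1843/795 + 1676/((8*17*(-3 + 17)))) = -478/(-752 - 2188) + 25/(-1843*1/795 + 1676/((8*17*14))) = -478/(-2940) + 25/(-1843/795 + 1676/1904) = -478*(-1/2940) + 25/(-1843/795 + 1676*(1/1904)) = 239/1470 + 25/(-1843/795 + 419/476) = 239/1470 + 25/(-544163/378420) = 239/1470 + 25*(-378420/544163) = 239/1470 - 9460500/544163 = -13776880043/799919610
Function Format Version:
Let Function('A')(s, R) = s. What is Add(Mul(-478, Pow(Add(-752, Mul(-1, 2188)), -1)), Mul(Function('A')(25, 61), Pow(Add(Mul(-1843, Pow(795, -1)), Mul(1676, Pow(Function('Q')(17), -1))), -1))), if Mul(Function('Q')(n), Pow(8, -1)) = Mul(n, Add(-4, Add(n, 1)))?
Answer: Rational(-13776880043, 799919610) ≈ -17.223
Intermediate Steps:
Function('Q')(n) = Mul(8, n, Add(-3, n)) (Function('Q')(n) = Mul(8, Mul(n, Add(-4, Add(n, 1)))) = Mul(8, Mul(n, Add(-4, Add(1, n)))) = Mul(8, Mul(n, Add(-3, n))) = Mul(8, n, Add(-3, n)))
Add(Mul(-478, Pow(Add(-752, Mul(-1, 2188)), -1)), Mul(Function('A')(25, 61), Pow(Add(Mul(-1843, Pow(795, -1)), Mul(1676, Pow(Function('Q')(17), -1))), -1))) = Add(Mul(-478, Pow(Add(-752, Mul(-1, 2188)), -1)), Mul(25, Pow(Add(Mul(-1843, Pow(795, -1)), Mul(1676, Pow(Mul(8, 17, Add(-3, 17)), -1))), -1))) = Add(Mul(-478, Pow(Add(-752, -2188), -1)), Mul(25, Pow(Add(Mul(-1843, Rational(1, 795)), Mul(1676, Pow(Mul(8, 17, 14), -1))), -1))) = Add(Mul(-478, Pow(-2940, -1)), Mul(25, Pow(Add(Rational(-1843, 795), Mul(1676, Pow(1904, -1))), -1))) = Add(Mul(-478, Rational(-1, 2940)), Mul(25, Pow(Add(Rational(-1843, 795), Mul(1676, Rational(1, 1904))), -1))) = Add(Rational(239, 1470), Mul(25, Pow(Add(Rational(-1843, 795), Rational(419, 476)), -1))) = Add(Rational(239, 1470), Mul(25, Pow(Rational(-544163, 378420), -1))) = Add(Rational(239, 1470), Mul(25, Rational(-378420, 544163))) = Add(Rational(239, 1470), Rational(-9460500, 544163)) = Rational(-13776880043, 799919610)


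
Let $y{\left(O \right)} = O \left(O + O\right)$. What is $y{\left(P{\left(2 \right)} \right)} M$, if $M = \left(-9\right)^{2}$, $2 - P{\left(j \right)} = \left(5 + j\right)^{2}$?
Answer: $357858$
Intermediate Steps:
$P{\left(j \right)} = 2 - \left(5 + j\right)^{2}$
$y{\left(O \right)} = 2 O^{2}$ ($y{\left(O \right)} = O 2 O = 2 O^{2}$)
$M = 81$
$y{\left(P{\left(2 \right)} \right)} M = 2 \left(2 - \left(5 + 2\right)^{2}\right)^{2} \cdot 81 = 2 \left(2 - 7^{2}\right)^{2} \cdot 81 = 2 \left(2 - 49\right)^{2} \cdot 81 = 2 \left(-47\right)^{2} \cdot 81 = 2 \cdot 2209 \cdot 81 = 4418 \cdot 81 = 357858$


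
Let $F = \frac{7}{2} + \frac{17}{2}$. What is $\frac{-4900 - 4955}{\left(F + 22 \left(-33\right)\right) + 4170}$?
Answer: $- \frac{365}{128} \approx -2.8516$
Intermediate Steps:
$F = 12$ ($F = 7 \cdot \frac{1}{2} + 17 \cdot \frac{1}{2} = \frac{7}{2} + \frac{17}{2} = 12$)
$\frac{-4900 - 4955}{\left(F + 22 \left(-33\right)\right) + 4170} = \frac{-4900 - 4955}{\left(12 + 22 \left(-33\right)\right) + 4170} = - \frac{9855}{\left(12 - 726\right) + 4170} = - \frac{9855}{-714 + 4170} = - \frac{9855}{3456} = \left(-9855\right) \frac{1}{3456} = - \frac{365}{128}$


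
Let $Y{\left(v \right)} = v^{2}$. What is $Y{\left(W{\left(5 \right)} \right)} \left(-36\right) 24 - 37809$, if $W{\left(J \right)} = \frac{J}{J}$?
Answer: $-38673$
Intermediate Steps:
$W{\left(J \right)} = 1$
$Y{\left(W{\left(5 \right)} \right)} \left(-36\right) 24 - 37809 = 1^{2} \left(-36\right) 24 - 37809 = 1 \left(-36\right) 24 - 37809 = \left(-36\right) 24 - 37809 = -864 - 37809 = -38673$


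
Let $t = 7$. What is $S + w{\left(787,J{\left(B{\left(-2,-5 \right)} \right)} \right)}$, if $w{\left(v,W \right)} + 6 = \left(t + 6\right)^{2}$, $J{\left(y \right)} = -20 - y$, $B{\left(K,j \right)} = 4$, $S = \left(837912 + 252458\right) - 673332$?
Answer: $417201$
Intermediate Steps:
$S = 417038$ ($S = 1090370 - 673332 = 417038$)
$w{\left(v,W \right)} = 163$ ($w{\left(v,W \right)} = -6 + \left(7 + 6\right)^{2} = -6 + 13^{2} = -6 + 169 = 163$)
$S + w{\left(787,J{\left(B{\left(-2,-5 \right)} \right)} \right)} = 417038 + 163 = 417201$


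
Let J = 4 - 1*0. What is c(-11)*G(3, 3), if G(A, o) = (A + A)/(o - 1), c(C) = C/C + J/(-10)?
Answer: 9/5 ≈ 1.8000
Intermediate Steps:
J = 4 (J = 4 + 0 = 4)
c(C) = 3/5 (c(C) = C/C + 4/(-10) = 1 + 4*(-1/10) = 1 - 2/5 = 3/5)
G(A, o) = 2*A/(-1 + o) (G(A, o) = (2*A)/(-1 + o) = 2*A/(-1 + o))
c(-11)*G(3, 3) = 3*(2*3/(-1 + 3))/5 = 3*(2*3/2)/5 = 3*(2*3*(1/2))/5 = (3/5)*3 = 9/5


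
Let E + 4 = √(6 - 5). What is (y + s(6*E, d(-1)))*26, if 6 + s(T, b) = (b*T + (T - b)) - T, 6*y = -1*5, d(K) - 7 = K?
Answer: -9425/3 ≈ -3141.7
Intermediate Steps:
E = -3 (E = -4 + √(6 - 5) = -4 + √1 = -4 + 1 = -3)
d(K) = 7 + K
y = -⅚ (y = (-1*5)/6 = (⅙)*(-5) = -⅚ ≈ -0.83333)
s(T, b) = -6 - b + T*b (s(T, b) = -6 + ((b*T + (T - b)) - T) = -6 + ((T*b + (T - b)) - T) = -6 + ((T - b + T*b) - T) = -6 + (-b + T*b) = -6 - b + T*b)
(y + s(6*E, d(-1)))*26 = (-⅚ + (-6 - (7 - 1) + (6*(-3))*(7 - 1)))*26 = (-⅚ + (-6 - 1*6 - 18*6))*26 = (-⅚ + (-6 - 6 - 108))*26 = (-⅚ - 120)*26 = -725/6*26 = -9425/3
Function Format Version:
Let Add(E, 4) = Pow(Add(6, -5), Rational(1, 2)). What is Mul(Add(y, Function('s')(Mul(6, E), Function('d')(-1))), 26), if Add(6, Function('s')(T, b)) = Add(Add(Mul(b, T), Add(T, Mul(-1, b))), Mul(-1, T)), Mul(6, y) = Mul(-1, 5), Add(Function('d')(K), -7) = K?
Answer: Rational(-9425, 3) ≈ -3141.7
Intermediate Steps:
E = -3 (E = Add(-4, Pow(Add(6, -5), Rational(1, 2))) = Add(-4, Pow(1, Rational(1, 2))) = Add(-4, 1) = -3)
Function('d')(K) = Add(7, K)
y = Rational(-5, 6) (y = Mul(Rational(1, 6), Mul(-1, 5)) = Mul(Rational(1, 6), -5) = Rational(-5, 6) ≈ -0.83333)
Function('s')(T, b) = Add(-6, Mul(-1, b), Mul(T, b)) (Function('s')(T, b) = Add(-6, Add(Add(Mul(b, T), Add(T, Mul(-1, b))), Mul(-1, T))) = Add(-6, Add(Add(Mul(T, b), Add(T, Mul(-1, b))), Mul(-1, T))) = Add(-6, Add(Add(T, Mul(-1, b), Mul(T, b)), Mul(-1, T))) = Add(-6, Add(Mul(-1, b), Mul(T, b))) = Add(-6, Mul(-1, b), Mul(T, b)))
Mul(Add(y, Function('s')(Mul(6, E), Function('d')(-1))), 26) = Mul(Add(Rational(-5, 6), Add(-6, Mul(-1, Add(7, -1)), Mul(Mul(6, -3), Add(7, -1)))), 26) = Mul(Add(Rational(-5, 6), Add(-6, Mul(-1, 6), Mul(-18, 6))), 26) = Mul(Add(Rational(-5, 6), Add(-6, -6, -108)), 26) = Mul(Add(Rational(-5, 6), -120), 26) = Mul(Rational(-725, 6), 26) = Rational(-9425, 3)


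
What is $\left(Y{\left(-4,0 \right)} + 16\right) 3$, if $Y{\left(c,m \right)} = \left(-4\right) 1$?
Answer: $36$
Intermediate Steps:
$Y{\left(c,m \right)} = -4$
$\left(Y{\left(-4,0 \right)} + 16\right) 3 = \left(-4 + 16\right) 3 = 12 \cdot 3 = 36$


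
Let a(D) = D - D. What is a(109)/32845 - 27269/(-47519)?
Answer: 27269/47519 ≈ 0.57385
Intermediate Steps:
a(D) = 0
a(109)/32845 - 27269/(-47519) = 0/32845 - 27269/(-47519) = 0*(1/32845) - 27269*(-1/47519) = 0 + 27269/47519 = 27269/47519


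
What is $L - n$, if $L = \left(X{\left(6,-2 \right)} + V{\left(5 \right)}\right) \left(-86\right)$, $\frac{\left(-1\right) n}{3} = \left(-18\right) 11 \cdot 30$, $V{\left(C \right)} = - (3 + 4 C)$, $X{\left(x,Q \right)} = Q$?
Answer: $-15670$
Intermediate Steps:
$V{\left(C \right)} = -3 - 4 C$
$n = 17820$ ($n = - 3 \left(-18\right) 11 \cdot 30 = - 3 \left(\left(-198\right) 30\right) = \left(-3\right) \left(-5940\right) = 17820$)
$L = 2150$ ($L = \left(-2 - 23\right) \left(-86\right) = \left(-25\right) \left(-86\right) = 2150$)
$L - n = 2150 - 17820 = -15670$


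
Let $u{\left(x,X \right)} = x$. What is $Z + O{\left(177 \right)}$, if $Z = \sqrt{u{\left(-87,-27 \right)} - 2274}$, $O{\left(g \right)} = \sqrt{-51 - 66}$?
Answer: $i \left(\sqrt{2361} + 3 \sqrt{13}\right) \approx 59.407 i$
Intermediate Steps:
$O{\left(g \right)} = 3 i \sqrt{13}$ ($O{\left(g \right)} = \sqrt{-117} = 3 i \sqrt{13}$)
$Z = i \sqrt{2361}$ ($Z = \sqrt{-87 - 2274} = \sqrt{-2361} = i \sqrt{2361} \approx 48.59 i$)
$Z + O{\left(177 \right)} = i \sqrt{2361} + 3 i \sqrt{13}$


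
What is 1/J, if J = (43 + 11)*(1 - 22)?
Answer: -1/1134 ≈ -0.00088183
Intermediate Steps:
J = -1134 (J = 54*(-21) = -1134)
1/J = 1/(-1134) = -1/1134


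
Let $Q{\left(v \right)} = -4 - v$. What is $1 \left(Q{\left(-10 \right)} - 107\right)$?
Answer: $-101$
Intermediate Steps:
$1 \left(Q{\left(-10 \right)} - 107\right) = 1 \left(\left(-4 - -10\right) - 107\right) = 1 \left(\left(-4 + 10\right) - 107\right) = 1 \left(6 - 107\right) = 1 \left(-101\right) = -101$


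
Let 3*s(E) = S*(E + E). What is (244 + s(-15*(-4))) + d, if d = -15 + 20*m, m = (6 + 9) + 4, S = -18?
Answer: -111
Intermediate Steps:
s(E) = -12*E (s(E) = (-18*(E + E))/3 = (-36*E)/3 = -12*E)
m = 19 (m = 15 + 4 = 19)
d = 365 (d = -15 + 20*19 = -15 + 380 = 365)
(244 + s(-15*(-4))) + d = (244 - (-180)*(-4)) + 365 = (244 - 12*60) + 365 = (244 - 720) + 365 = -476 + 365 = -111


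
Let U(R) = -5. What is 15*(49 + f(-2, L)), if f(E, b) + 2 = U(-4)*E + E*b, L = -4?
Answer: 975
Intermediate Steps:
f(E, b) = -2 - 5*E + E*b (f(E, b) = -2 + (-5*E + E*b) = -2 - 5*E + E*b)
15*(49 + f(-2, L)) = 15*(49 + (-2 - 5*(-2) - 2*(-4))) = 15*(49 + (-2 + 10 + 8)) = 15*(49 + 16) = 15*65 = 975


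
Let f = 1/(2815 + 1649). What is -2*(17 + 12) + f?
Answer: -258911/4464 ≈ -58.000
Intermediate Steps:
f = 1/4464 ≈ 0.00022401
-2*(17 + 12) + f = -2*(17 + 12) + 1/4464 = -2*29 + 1/4464 = -58 + 1/4464 = -258911/4464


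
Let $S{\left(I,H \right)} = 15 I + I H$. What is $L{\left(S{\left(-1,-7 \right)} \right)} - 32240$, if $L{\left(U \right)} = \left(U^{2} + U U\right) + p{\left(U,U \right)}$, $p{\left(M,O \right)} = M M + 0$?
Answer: $-32048$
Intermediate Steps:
$S{\left(I,H \right)} = 15 I + H I$
$p{\left(M,O \right)} = M^{2}$ ($p{\left(M,O \right)} = M^{2} + 0 = M^{2}$)
$L{\left(U \right)} = 3 U^{2}$ ($L{\left(U \right)} = \left(U^{2} + U U\right) + U^{2} = \left(U^{2} + U^{2}\right) + U^{2} = 2 U^{2} + U^{2} = 3 U^{2}$)
$L{\left(S{\left(-1,-7 \right)} \right)} - 32240 = 3 \left(- (15 - 7)\right)^{2} - 32240 = 3 \left(\left(-1\right) 8\right)^{2} - 32240 = 3 \left(-8\right)^{2} - 32240 = 3 \cdot 64 - 32240 = 192 - 32240 = -32048$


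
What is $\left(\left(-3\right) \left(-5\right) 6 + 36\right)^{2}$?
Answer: $15876$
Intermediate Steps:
$\left(\left(-3\right) \left(-5\right) 6 + 36\right)^{2} = \left(15 \cdot 6 + 36\right)^{2} = \left(90 + 36\right)^{2} = 126^{2} = 15876$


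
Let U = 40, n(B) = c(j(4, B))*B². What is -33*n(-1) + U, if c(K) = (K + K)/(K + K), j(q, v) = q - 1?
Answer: 7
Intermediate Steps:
j(q, v) = -1 + q
c(K) = 1 (c(K) = (2*K)/((2*K)) = (2*K)*(1/(2*K)) = 1)
n(B) = B² (n(B) = 1*B² = B²)
-33*n(-1) + U = -33*(-1)² + 40 = -33*1 + 40 = -33 + 40 = 7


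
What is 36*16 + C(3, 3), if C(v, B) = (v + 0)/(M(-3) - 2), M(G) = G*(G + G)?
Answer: 9219/16 ≈ 576.19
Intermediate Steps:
M(G) = 2*G² (M(G) = G*(2*G) = 2*G²)
C(v, B) = v/16 (C(v, B) = (v + 0)/(2*(-3)² - 2) = v/(2*9 - 2) = v/(18 - 2) = v/16)
36*16 + C(3, 3) = 36*16 + (1/16)*3 = 576 + 3/16 = 9219/16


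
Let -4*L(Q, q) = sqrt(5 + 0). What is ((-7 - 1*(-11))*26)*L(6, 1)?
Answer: -26*sqrt(5) ≈ -58.138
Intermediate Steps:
L(Q, q) = -sqrt(5)/4 (L(Q, q) = -sqrt(5 + 0)/4 = -sqrt(5)/4)
((-7 - 1*(-11))*26)*L(6, 1) = ((-7 - 1*(-11))*26)*(-sqrt(5)/4) = ((-7 + 11)*26)*(-sqrt(5)/4) = (4*26)*(-sqrt(5)/4) = 104*(-sqrt(5)/4) = -26*sqrt(5)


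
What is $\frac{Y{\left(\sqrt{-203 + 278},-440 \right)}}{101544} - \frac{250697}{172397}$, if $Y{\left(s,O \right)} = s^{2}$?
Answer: $- \frac{8481282131}{5835293656} \approx -1.4534$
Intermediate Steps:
$\frac{Y{\left(\sqrt{-203 + 278},-440 \right)}}{101544} - \frac{250697}{172397} = \frac{\left(\sqrt{-203 + 278}\right)^{2}}{101544} - \frac{250697}{172397} = \left(\sqrt{75}\right)^{2} \cdot \frac{1}{101544} - \frac{250697}{172397} = \left(5 \sqrt{3}\right)^{2} \cdot \frac{1}{101544} - \frac{250697}{172397} = 75 \cdot \frac{1}{101544} - \frac{250697}{172397} = \frac{25}{33848} - \frac{250697}{172397} = - \frac{8481282131}{5835293656}$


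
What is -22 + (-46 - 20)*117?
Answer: -7744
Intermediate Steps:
-22 + (-46 - 20)*117 = -22 - 66*117 = -22 - 7722 = -7744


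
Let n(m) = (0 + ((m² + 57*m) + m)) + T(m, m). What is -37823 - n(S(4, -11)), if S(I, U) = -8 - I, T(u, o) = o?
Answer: -37259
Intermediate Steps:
n(m) = m² + 59*m (n(m) = (0 + ((m² + 57*m) + m)) + m = (0 + (m² + 58*m)) + m = (m² + 58*m) + m = m² + 59*m)
-37823 - n(S(4, -11)) = -37823 - (-8 - 1*4)*(59 + (-8 - 1*4)) = -37823 - (-8 - 4)*(59 + (-8 - 4)) = -37823 - (-12)*(59 - 12) = -37823 - (-12)*47 = -37823 - 1*(-564) = -37823 + 564 = -37259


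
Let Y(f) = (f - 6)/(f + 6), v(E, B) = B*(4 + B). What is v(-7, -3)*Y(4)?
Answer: 3/5 ≈ 0.60000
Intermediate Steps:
Y(f) = (-6 + f)/(6 + f)
v(-7, -3)*Y(4) = (-3*(4 - 3))*((-6 + 4)/(6 + 4)) = (-3*1)*(-2/10) = -3*(-2)/10 = -3*(-1/5) = 3/5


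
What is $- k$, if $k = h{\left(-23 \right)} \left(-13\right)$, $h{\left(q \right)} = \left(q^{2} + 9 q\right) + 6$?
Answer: $4264$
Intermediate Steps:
$h{\left(q \right)} = 6 + q^{2} + 9 q$
$k = -4264$ ($k = \left(6 + \left(-23\right)^{2} + 9 \left(-23\right)\right) \left(-13\right) = \left(6 + 529 - 207\right) \left(-13\right) = 328 \left(-13\right) = -4264$)
$- k = \left(-1\right) \left(-4264\right) = 4264$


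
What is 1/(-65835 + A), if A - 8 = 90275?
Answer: 1/24448 ≈ 4.0903e-5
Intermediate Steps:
A = 90283 (A = 8 + 90275 = 90283)
1/(-65835 + A) = 1/(-65835 + 90283) = 1/24448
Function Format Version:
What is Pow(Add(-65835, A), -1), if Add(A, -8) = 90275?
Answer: Rational(1, 24448) ≈ 4.0903e-5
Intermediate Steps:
A = 90283 (A = Add(8, 90275) = 90283)
Pow(Add(-65835, A), -1) = Pow(Add(-65835, 90283), -1) = Pow(24448, -1) = Rational(1, 24448)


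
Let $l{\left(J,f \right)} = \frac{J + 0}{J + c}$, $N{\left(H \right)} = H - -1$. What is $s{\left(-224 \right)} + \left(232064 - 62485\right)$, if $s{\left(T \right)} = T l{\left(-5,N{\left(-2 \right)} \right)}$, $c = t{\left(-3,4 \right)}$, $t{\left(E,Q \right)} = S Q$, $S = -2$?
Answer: $\frac{2203407}{13} \approx 1.6949 \cdot 10^{5}$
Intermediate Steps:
$t{\left(E,Q \right)} = - 2 Q$
$c = -8$ ($c = \left(-2\right) 4 = -8$)
$N{\left(H \right)} = 1 + H$ ($N{\left(H \right)} = H + 1 = 1 + H$)
$l{\left(J,f \right)} = \frac{J}{-8 + J}$ ($l{\left(J,f \right)} = \frac{J + 0}{J - 8} = \frac{J}{-8 + J}$)
$s{\left(T \right)} = \frac{5 T}{13}$ ($s{\left(T \right)} = T \left(- \frac{5}{-8 - 5}\right) = T \left(- \frac{5}{-13}\right) = T \left(\left(-5\right) \left(- \frac{1}{13}\right)\right) = T \frac{5}{13} = \frac{5 T}{13}$)
$s{\left(-224 \right)} + \left(232064 - 62485\right) = \frac{5}{13} \left(-224\right) + \left(232064 - 62485\right) = - \frac{1120}{13} + \left(232064 - 62485\right) = - \frac{1120}{13} + 169579 = \frac{2203407}{13}$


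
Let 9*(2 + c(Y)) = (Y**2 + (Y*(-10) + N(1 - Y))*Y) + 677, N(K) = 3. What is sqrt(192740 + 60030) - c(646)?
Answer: 3753247/9 + sqrt(252770) ≈ 4.1753e+5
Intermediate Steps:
c(Y) = 659/9 + Y**2/9 + Y*(3 - 10*Y)/9 (c(Y) = -2 + ((Y**2 + (Y*(-10) + 3)*Y) + 677)/9 = -2 + ((Y**2 + (-10*Y + 3)*Y) + 677)/9 = -2 + ((Y**2 + (3 - 10*Y)*Y) + 677)/9 = -2 + ((Y**2 + Y*(3 - 10*Y)) + 677)/9 = -2 + (677 + Y**2 + Y*(3 - 10*Y))/9 = -2 + (677/9 + Y**2/9 + Y*(3 - 10*Y)/9) = 659/9 + Y**2/9 + Y*(3 - 10*Y)/9)
sqrt(192740 + 60030) - c(646) = sqrt(192740 + 60030) - (659/9 - 1*646**2 + (1/3)*646) = sqrt(252770) - (659/9 - 1*417316 + 646/3) = sqrt(252770) - (659/9 - 417316 + 646/3) = sqrt(252770) - 1*(-3753247/9) = sqrt(252770) + 3753247/9 = 3753247/9 + sqrt(252770)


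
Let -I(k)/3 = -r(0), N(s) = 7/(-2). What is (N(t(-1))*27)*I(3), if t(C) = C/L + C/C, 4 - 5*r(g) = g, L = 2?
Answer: -1134/5 ≈ -226.80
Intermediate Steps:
r(g) = ⅘ - g/5
t(C) = 1 + C/2 (t(C) = C/2 + C/C = C*(½) + 1 = C/2 + 1 = 1 + C/2)
N(s) = -7/2 (N(s) = 7*(-½) = -7/2)
I(k) = 12/5 (I(k) = -(-3)*(⅘ - ⅕*0) = -(-3)*(⅘ + 0) = -(-3)*4/5 = -3*(-⅘) = 12/5)
(N(t(-1))*27)*I(3) = -7/2*27*(12/5) = -189/2*12/5 = -1134/5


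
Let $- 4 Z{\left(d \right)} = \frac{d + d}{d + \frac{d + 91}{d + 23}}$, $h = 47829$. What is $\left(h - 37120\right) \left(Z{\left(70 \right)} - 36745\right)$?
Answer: $- \frac{375012581050}{953} \approx -3.9351 \cdot 10^{8}$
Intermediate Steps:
$Z{\left(d \right)} = - \frac{d}{2 \left(d + \frac{91 + d}{23 + d}\right)}$ ($Z{\left(d \right)} = - \frac{\left(d + d\right) \frac{1}{d + \frac{d + 91}{d + 23}}}{4} = - \frac{2 d \frac{1}{d + \frac{91 + d}{23 + d}}}{4} = - \frac{d}{2 \left(d + \frac{91 + d}{23 + d}\right)}$)
$\left(h - 37120\right) \left(Z{\left(70 \right)} - 36745\right) = \left(47829 - 37120\right) \left(\left(-1\right) 70 \frac{1}{182 + 2 \cdot 70^{2} + 48 \cdot 70} \left(23 + 70\right) - 36745\right) = 10709 \left(\left(-1\right) 70 \frac{1}{182 + 2 \cdot 4900 + 3360} \cdot 93 - 36745\right) = 10709 \left(\left(-1\right) 70 \frac{1}{182 + 9800 + 3360} \cdot 93 - 36745\right) = 10709 \left(\left(-1\right) 70 \cdot \frac{1}{13342} \cdot 93 - 36745\right) = 10709 \left(- \frac{465}{953} - 36745\right) = 10709 \left(- \frac{35018450}{953}\right) = - \frac{375012581050}{953}$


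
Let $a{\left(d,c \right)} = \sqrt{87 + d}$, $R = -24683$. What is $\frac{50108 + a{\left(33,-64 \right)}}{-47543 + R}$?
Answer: $- \frac{25054}{36113} - \frac{\sqrt{30}}{36113} \approx -0.69392$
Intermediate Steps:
$\frac{50108 + a{\left(33,-64 \right)}}{-47543 + R} = \frac{50108 + \sqrt{87 + 33}}{-47543 - 24683} = \frac{50108 + \sqrt{120}}{-72226} = \left(50108 + 2 \sqrt{30}\right) \left(- \frac{1}{72226}\right) = - \frac{25054}{36113} - \frac{\sqrt{30}}{36113}$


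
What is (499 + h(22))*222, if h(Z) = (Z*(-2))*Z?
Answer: -104118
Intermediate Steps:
h(Z) = -2*Z**2 (h(Z) = (-2*Z)*Z = -2*Z**2)
(499 + h(22))*222 = (499 - 2*22**2)*222 = (499 - 2*484)*222 = (499 - 968)*222 = -469*222 = -104118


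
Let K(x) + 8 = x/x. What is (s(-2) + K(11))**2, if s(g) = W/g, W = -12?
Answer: 1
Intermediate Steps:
K(x) = -7 (K(x) = -8 + x/x = -8 + 1 = -7)
s(g) = -12/g
(s(-2) + K(11))**2 = (-12/(-2) - 7)**2 = (-12*(-1/2) - 7)**2 = (6 - 7)**2 = (-1)**2 = 1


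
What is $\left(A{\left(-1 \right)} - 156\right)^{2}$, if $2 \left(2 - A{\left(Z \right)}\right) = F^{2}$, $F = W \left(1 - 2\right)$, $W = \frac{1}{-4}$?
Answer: $\frac{24295041}{1024} \approx 23726.0$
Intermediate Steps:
$W = - \frac{1}{4} \approx -0.25$
$F = \frac{1}{4}$ ($F = - \frac{1 - 2}{4} = \left(- \frac{1}{4}\right) \left(-1\right) = \frac{1}{4} \approx 0.25$)
$A{\left(Z \right)} = \frac{63}{32}$ ($A{\left(Z \right)} = 2 - \frac{1}{2 \cdot 16} = 2 - \frac{1}{32} = \frac{63}{32}$)
$\left(A{\left(-1 \right)} - 156\right)^{2} = \left(\frac{63}{32} - 156\right)^{2} = \left(- \frac{4929}{32}\right)^{2} = \frac{24295041}{1024}$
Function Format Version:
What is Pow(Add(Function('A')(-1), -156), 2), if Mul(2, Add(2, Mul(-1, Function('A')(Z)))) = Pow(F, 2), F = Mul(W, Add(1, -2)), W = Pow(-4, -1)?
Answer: Rational(24295041, 1024) ≈ 23726.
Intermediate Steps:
W = Rational(-1, 4) ≈ -0.25000
F = Rational(1, 4) (F = Mul(Rational(-1, 4), Add(1, -2)) = Mul(Rational(-1, 4), -1) = Rational(1, 4) ≈ 0.25000)
Function('A')(Z) = Rational(63, 32) (Function('A')(Z) = Add(2, Mul(Rational(-1, 2), Pow(Rational(1, 4), 2))) = Add(2, Mul(Rational(-1, 2), Rational(1, 16))) = Add(2, Rational(-1, 32)) = Rational(63, 32))
Pow(Add(Function('A')(-1), -156), 2) = Pow(Add(Rational(63, 32), -156), 2) = Pow(Rational(-4929, 32), 2) = Rational(24295041, 1024)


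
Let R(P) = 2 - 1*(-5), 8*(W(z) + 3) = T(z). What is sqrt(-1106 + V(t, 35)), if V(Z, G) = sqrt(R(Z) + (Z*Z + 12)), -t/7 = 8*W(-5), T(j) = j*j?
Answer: sqrt(-1106 + 2*sqrt(17)) ≈ 33.132*I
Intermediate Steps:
T(j) = j**2
W(z) = -3 + z**2/8
t = -7 (t = -56*(-3 + (1/8)*(-5)**2) = -56*(-3 + (1/8)*25) = -56*(-3 + 25/8) = -56/8 = -7*1 = -7)
R(P) = 7 (R(P) = 2 + 5 = 7)
V(Z, G) = sqrt(19 + Z**2) (V(Z, G) = sqrt(7 + (Z*Z + 12)) = sqrt(7 + (Z**2 + 12)) = sqrt(7 + (12 + Z**2)) = sqrt(19 + Z**2))
sqrt(-1106 + V(t, 35)) = sqrt(-1106 + sqrt(19 + (-7)**2)) = sqrt(-1106 + sqrt(19 + 49)) = sqrt(-1106 + sqrt(68)) = sqrt(-1106 + 2*sqrt(17))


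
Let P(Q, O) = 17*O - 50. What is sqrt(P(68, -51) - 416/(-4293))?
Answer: I*sqrt(208622045)/477 ≈ 30.28*I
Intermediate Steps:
P(Q, O) = -50 + 17*O
sqrt(P(68, -51) - 416/(-4293)) = sqrt((-50 + 17*(-51)) - 416/(-4293)) = sqrt((-50 - 867) - 416*(-1/4293)) = sqrt(-917 + 416/4293) = sqrt(-3936265/4293) = I*sqrt(208622045)/477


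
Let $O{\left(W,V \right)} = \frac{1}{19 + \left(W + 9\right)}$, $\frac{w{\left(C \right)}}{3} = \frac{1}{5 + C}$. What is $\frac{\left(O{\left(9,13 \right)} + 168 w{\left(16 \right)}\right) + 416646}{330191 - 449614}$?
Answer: $- \frac{15416791}{4418651} \approx -3.489$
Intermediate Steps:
$w{\left(C \right)} = \frac{3}{5 + C}$
$O{\left(W,V \right)} = \frac{1}{28 + W}$ ($O{\left(W,V \right)} = \frac{1}{19 + \left(9 + W\right)} = \frac{1}{28 + W}$)
$\frac{\left(O{\left(9,13 \right)} + 168 w{\left(16 \right)}\right) + 416646}{330191 - 449614} = \frac{\left(\frac{1}{28 + 9} + 168 \frac{3}{5 + 16}\right) + 416646}{330191 - 449614} = \frac{\left(\frac{1}{37} + 168 \cdot \frac{3}{21}\right) + 416646}{-119423} = \left(\left(\frac{1}{37} + 168 \cdot 3 \cdot \frac{1}{21}\right) + 416646\right) \left(- \frac{1}{119423}\right) = \left(\left(\frac{1}{37} + 168 \cdot \frac{1}{7}\right) + 416646\right) \left(- \frac{1}{119423}\right) = \left(\left(\frac{1}{37} + 24\right) + 416646\right) \left(- \frac{1}{119423}\right) = \left(\frac{889}{37} + 416646\right) \left(- \frac{1}{119423}\right) = \frac{15416791}{37} \left(- \frac{1}{119423}\right) = - \frac{15416791}{4418651}$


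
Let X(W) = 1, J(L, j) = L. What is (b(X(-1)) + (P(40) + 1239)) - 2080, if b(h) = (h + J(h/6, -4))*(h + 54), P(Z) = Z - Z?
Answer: -4661/6 ≈ -776.83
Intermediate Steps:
P(Z) = 0
b(h) = 7*h*(54 + h)/6 (b(h) = (h + h/6)*(h + 54) = (h + h*(⅙))*(54 + h) = (h + h/6)*(54 + h) = (7*h/6)*(54 + h) = 7*h*(54 + h)/6)
(b(X(-1)) + (P(40) + 1239)) - 2080 = ((7/6)*1*(54 + 1) + (0 + 1239)) - 2080 = ((7/6)*1*55 + 1239) - 2080 = (385/6 + 1239) - 2080 = 7819/6 - 2080 = -4661/6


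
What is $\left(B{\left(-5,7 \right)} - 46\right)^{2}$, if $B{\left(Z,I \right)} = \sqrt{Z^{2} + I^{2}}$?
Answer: $\left(46 - \sqrt{74}\right)^{2} \approx 1398.6$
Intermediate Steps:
$B{\left(Z,I \right)} = \sqrt{I^{2} + Z^{2}}$
$\left(B{\left(-5,7 \right)} - 46\right)^{2} = \left(\sqrt{7^{2} + \left(-5\right)^{2}} - 46\right)^{2} = \left(\sqrt{49 + 25} - 46\right)^{2} = \left(\sqrt{74} - 46\right)^{2} = \left(-46 + \sqrt{74}\right)^{2}$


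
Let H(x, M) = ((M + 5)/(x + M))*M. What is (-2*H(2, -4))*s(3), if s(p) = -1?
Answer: 4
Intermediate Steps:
H(x, M) = M*(5 + M)/(M + x) (H(x, M) = ((5 + M)/(M + x))*M = M*(5 + M)/(M + x))
(-2*H(2, -4))*s(3) = -(-8)*(5 - 4)/(-4 + 2)*(-1) = -(-8)/(-2)*(-1) = -(-8)*(-1)/2*(-1) = -2*2*(-1) = -4*(-1) = 4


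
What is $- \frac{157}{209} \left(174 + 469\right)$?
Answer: $- \frac{100951}{209} \approx -483.02$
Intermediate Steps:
$- \frac{157}{209} \left(174 + 469\right) = \left(-157\right) \frac{1}{209} \cdot 643 = \left(- \frac{157}{209}\right) 643 = - \frac{100951}{209}$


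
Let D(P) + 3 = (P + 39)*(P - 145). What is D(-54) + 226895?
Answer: 229877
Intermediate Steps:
D(P) = -3 + (-145 + P)*(39 + P) (D(P) = -3 + (P + 39)*(P - 145) = -3 + (39 + P)*(-145 + P) = -3 + (-145 + P)*(39 + P))
D(-54) + 226895 = (-5658 + (-54)**2 - 106*(-54)) + 226895 = (-5658 + 2916 + 5724) + 226895 = 2982 + 226895 = 229877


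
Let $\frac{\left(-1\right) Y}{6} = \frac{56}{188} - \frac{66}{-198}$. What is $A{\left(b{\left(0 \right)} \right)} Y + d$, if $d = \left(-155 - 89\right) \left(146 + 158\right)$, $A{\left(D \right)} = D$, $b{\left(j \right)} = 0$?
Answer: $-74176$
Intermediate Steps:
$Y = - \frac{178}{47}$ ($Y = - 6 \left(\frac{56}{188} - \frac{66}{-198}\right) = - 6 \left(56 \cdot \frac{1}{188} - - \frac{1}{3}\right) = - 6 \left(\frac{14}{47} + \frac{1}{3}\right) = \left(-6\right) \frac{89}{141} = - \frac{178}{47} \approx -3.7872$)
$d = -74176$ ($d = \left(-244\right) 304 = -74176$)
$A{\left(b{\left(0 \right)} \right)} Y + d = 0 \left(- \frac{178}{47}\right) - 74176 = 0 - 74176 = -74176$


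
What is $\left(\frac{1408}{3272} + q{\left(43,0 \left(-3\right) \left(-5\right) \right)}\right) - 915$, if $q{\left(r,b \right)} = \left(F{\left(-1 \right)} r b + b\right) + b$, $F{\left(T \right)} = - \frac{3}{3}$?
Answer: $- \frac{374059}{409} \approx -914.57$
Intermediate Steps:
$F{\left(T \right)} = -1$ ($F{\left(T \right)} = \left(-3\right) \frac{1}{3} = -1$)
$q{\left(r,b \right)} = 2 b - b r$ ($q{\left(r,b \right)} = \left(- r b + b\right) + b = \left(- b r + b\right) + b = \left(b - b r\right) + b = 2 b - b r$)
$\left(\frac{1408}{3272} + q{\left(43,0 \left(-3\right) \left(-5\right) \right)}\right) - 915 = \left(\frac{1408}{3272} + 0 \left(-3\right) \left(-5\right) \left(2 - 43\right)\right) - 915 = \left(1408 \cdot \frac{1}{3272} + 0 \left(-5\right) \left(2 - 43\right)\right) - 915 = \left(\frac{176}{409} + 0 \left(-41\right)\right) - 915 = \left(\frac{176}{409} + 0\right) - 915 = \frac{176}{409} - 915 = - \frac{374059}{409}$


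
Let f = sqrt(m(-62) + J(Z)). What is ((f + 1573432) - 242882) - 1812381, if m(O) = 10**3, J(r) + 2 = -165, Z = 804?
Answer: -481831 + 7*sqrt(17) ≈ -4.8180e+5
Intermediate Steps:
J(r) = -167 (J(r) = -2 - 165 = -167)
m(O) = 1000
f = 7*sqrt(17) (f = sqrt(1000 - 167) = sqrt(833) = 7*sqrt(17) ≈ 28.862)
((f + 1573432) - 242882) - 1812381 = ((7*sqrt(17) + 1573432) - 242882) - 1812381 = ((1573432 + 7*sqrt(17)) - 242882) - 1812381 = (1330550 + 7*sqrt(17)) - 1812381 = -481831 + 7*sqrt(17)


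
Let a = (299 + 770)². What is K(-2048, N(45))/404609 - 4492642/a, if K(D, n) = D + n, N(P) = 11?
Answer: -1820091191135/462371385449 ≈ -3.9364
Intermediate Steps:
a = 1142761 (a = 1069² = 1142761)
K(-2048, N(45))/404609 - 4492642/a = (-2048 + 11)/404609 - 4492642/1142761 = -2037*1/404609 - 4492642*1/1142761 = -2037/404609 - 4492642/1142761 = -1820091191135/462371385449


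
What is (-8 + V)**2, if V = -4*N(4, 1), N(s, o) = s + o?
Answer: 784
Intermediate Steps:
N(s, o) = o + s
V = -20 (V = -4*(1 + 4) = -4*5 = -20)
(-8 + V)**2 = (-8 - 20)**2 = (-28)**2 = 784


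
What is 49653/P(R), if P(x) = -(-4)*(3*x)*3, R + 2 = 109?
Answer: 5517/428 ≈ 12.890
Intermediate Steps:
R = 107 (R = -2 + 109 = 107)
P(x) = 36*x (P(x) = -(-4)*9*x = -(-36)*x = 36*x)
49653/P(R) = 49653/((36*107)) = 49653/3852 = 49653*(1/3852) = 5517/428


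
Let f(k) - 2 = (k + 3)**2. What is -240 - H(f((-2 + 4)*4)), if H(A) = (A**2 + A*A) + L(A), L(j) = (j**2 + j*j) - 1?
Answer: -60755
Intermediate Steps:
L(j) = -1 + 2*j**2 (L(j) = (j**2 + j**2) - 1 = 2*j**2 - 1 = -1 + 2*j**2)
f(k) = 2 + (3 + k)**2 (f(k) = 2 + (k + 3)**2 = 2 + (3 + k)**2)
H(A) = -1 + 4*A**2 (H(A) = (A**2 + A*A) + (-1 + 2*A**2) = (A**2 + A**2) + (-1 + 2*A**2) = 2*A**2 + (-1 + 2*A**2) = -1 + 4*A**2)
-240 - H(f((-2 + 4)*4)) = -240 - (-1 + 4*(2 + (3 + (-2 + 4)*4)**2)**2) = -240 - (-1 + 4*(2 + (3 + 2*4)**2)**2) = -240 - (-1 + 4*(2 + (3 + 8)**2)**2) = -240 - (-1 + 4*(2 + 11**2)**2) = -240 - (-1 + 4*(2 + 121)**2) = -240 - (-1 + 4*123**2) = -240 - (-1 + 4*15129) = -240 - (-1 + 60516) = -240 - 1*60515 = -240 - 60515 = -60755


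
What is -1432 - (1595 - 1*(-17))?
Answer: -3044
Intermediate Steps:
-1432 - (1595 - 1*(-17)) = -1432 - (1595 + 17) = -1432 - 1*1612 = -1432 - 1612 = -3044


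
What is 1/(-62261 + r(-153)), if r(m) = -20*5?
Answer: -1/62361 ≈ -1.6036e-5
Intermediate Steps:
r(m) = -100
1/(-62261 + r(-153)) = 1/(-62261 - 100) = 1/(-62361) = -1/62361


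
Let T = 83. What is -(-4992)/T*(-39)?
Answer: -194688/83 ≈ -2345.6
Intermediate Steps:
-(-4992)/T*(-39) = -(-4992)/83*(-39) = -64*(-78/83)*(-39) = (4992/83)*(-39) = -194688/83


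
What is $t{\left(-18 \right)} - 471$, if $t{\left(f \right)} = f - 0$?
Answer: $-489$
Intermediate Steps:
$t{\left(f \right)} = f$ ($t{\left(f \right)} = f + 0 = f$)
$t{\left(-18 \right)} - 471 = -18 - 471 = -489$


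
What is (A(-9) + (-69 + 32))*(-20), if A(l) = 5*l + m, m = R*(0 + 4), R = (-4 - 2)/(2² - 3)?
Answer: 2120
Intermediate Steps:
R = -6 (R = -6/(4 - 3) = -6/1 = -6*1 = -6)
m = -24 (m = -6*(0 + 4) = -6*4 = -24)
A(l) = -24 + 5*l (A(l) = 5*l - 24 = -24 + 5*l)
(A(-9) + (-69 + 32))*(-20) = ((-24 + 5*(-9)) + (-69 + 32))*(-20) = ((-24 - 45) - 37)*(-20) = (-69 - 37)*(-20) = -106*(-20) = 2120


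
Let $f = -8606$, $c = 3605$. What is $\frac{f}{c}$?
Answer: $- \frac{8606}{3605} \approx -2.3872$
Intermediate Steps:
$\frac{f}{c} = - \frac{8606}{3605}$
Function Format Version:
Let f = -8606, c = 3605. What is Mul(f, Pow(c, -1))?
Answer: Rational(-8606, 3605) ≈ -2.3872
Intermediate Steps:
Mul(f, Pow(c, -1)) = Mul(-8606, Pow(3605, -1)) = Mul(-8606, Rational(1, 3605)) = Rational(-8606, 3605)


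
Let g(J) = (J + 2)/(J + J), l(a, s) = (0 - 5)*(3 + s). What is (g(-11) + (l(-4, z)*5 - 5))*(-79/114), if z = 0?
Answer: 138329/2508 ≈ 55.155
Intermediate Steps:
l(a, s) = -15 - 5*s (l(a, s) = -5*(3 + s) = -15 - 5*s)
g(J) = (2 + J)/(2*J) (g(J) = (2 + J)/((2*J)) = (2 + J)*(1/(2*J)) = (2 + J)/(2*J))
(g(-11) + (l(-4, z)*5 - 5))*(-79/114) = ((½)*(2 - 11)/(-11) + ((-15 - 5*0)*5 - 5))*(-79/114) = ((½)*(-1/11)*(-9) + ((-15 + 0)*5 - 5))*(-79*1/114) = (9/22 + (-15*5 - 5))*(-79/114) = (9/22 + (-75 - 5))*(-79/114) = (9/22 - 80)*(-79/114) = -1751/22*(-79/114) = 138329/2508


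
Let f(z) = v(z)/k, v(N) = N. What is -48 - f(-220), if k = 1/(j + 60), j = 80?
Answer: 30752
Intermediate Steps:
k = 1/140 (k = 1/(80 + 60) = 1/140 ≈ 0.0071429)
f(z) = 140*z (f(z) = z/(1/140) = z*140 = 140*z)
-48 - f(-220) = -48 - 140*(-220) = -48 - 1*(-30800) = -48 + 30800 = 30752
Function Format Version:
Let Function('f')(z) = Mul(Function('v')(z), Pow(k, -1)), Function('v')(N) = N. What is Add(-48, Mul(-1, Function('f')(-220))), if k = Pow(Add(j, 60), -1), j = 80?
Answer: 30752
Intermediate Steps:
k = Rational(1, 140) (k = Pow(Add(80, 60), -1) = Pow(140, -1) = Rational(1, 140) ≈ 0.0071429)
Function('f')(z) = Mul(140, z) (Function('f')(z) = Mul(z, Pow(Rational(1, 140), -1)) = Mul(z, 140) = Mul(140, z))
Add(-48, Mul(-1, Function('f')(-220))) = Add(-48, Mul(-1, Mul(140, -220))) = Add(-48, Mul(-1, -30800)) = Add(-48, 30800) = 30752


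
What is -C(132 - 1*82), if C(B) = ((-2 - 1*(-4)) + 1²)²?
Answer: -9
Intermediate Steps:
C(B) = 9 (C(B) = ((-2 + 4) + 1)² = (2 + 1)² = 3² = 9)
-C(132 - 1*82) = -1*9 = -9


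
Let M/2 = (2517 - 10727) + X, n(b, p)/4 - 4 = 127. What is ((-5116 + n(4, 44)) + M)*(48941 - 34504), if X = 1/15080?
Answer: -2287260825323/7540 ≈ -3.0335e+8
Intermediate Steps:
X = 1/15080 ≈ 6.6313e-5
n(b, p) = 524 (n(b, p) = 16 + 4*127 = 16 + 508 = 524)
M = -123806799/7540 (M = 2*((2517 - 10727) + 1/15080) = 2*(-8210 + 1/15080) = 2*(-123806799/15080) = -123806799/7540 ≈ -16420.)
((-5116 + n(4, 44)) + M)*(48941 - 34504) = ((-5116 + 524) - 123806799/7540)*(48941 - 34504) = (-4592 - 123806799/7540)*14437 = -158430479/7540*14437 = -2287260825323/7540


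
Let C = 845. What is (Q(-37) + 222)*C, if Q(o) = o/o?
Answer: 188435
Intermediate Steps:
Q(o) = 1
(Q(-37) + 222)*C = (1 + 222)*845 = 223*845 = 188435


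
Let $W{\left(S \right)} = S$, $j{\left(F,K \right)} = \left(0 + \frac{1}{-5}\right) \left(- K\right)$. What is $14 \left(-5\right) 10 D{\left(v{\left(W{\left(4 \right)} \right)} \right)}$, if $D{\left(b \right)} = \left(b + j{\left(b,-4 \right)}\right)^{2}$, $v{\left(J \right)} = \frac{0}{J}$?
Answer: $-448$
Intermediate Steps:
$j{\left(F,K \right)} = \frac{K}{5}$ ($j{\left(F,K \right)} = \left(0 - \frac{1}{5}\right) \left(- K\right) = - \frac{\left(-1\right) K}{5} = \frac{K}{5}$)
$v{\left(J \right)} = 0$
$D{\left(b \right)} = \left(- \frac{4}{5} + b\right)^{2}$ ($D{\left(b \right)} = \left(b + \frac{1}{5} \left(-4\right)\right)^{2} = \left(b - \frac{4}{5}\right)^{2} = \left(- \frac{4}{5} + b\right)^{2}$)
$14 \left(-5\right) 10 D{\left(v{\left(W{\left(4 \right)} \right)} \right)} = 14 \left(-5\right) 10 \frac{\left(-4 + 5 \cdot 0\right)^{2}}{25} = \left(-70\right) 10 \frac{\left(-4 + 0\right)^{2}}{25} = - 700 \frac{\left(-4\right)^{2}}{25} = - 700 \cdot \frac{1}{25} \cdot 16 = \left(-700\right) \frac{16}{25} = -448$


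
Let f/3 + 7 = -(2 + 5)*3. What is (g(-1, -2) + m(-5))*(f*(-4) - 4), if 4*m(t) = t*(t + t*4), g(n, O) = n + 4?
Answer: 11371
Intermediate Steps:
g(n, O) = 4 + n
m(t) = 5*t²/4 (m(t) = (t*(t + t*4))/4 = (t*(t + 4*t))/4 = (t*(5*t))/4 = (5*t²)/4 = 5*t²/4)
f = -84 (f = -21 + 3*(-(2 + 5)*3) = -21 + 3*(-7*3) = -21 + 3*(-1*21) = -21 + 3*(-21) = -21 - 63 = -84)
(g(-1, -2) + m(-5))*(f*(-4) - 4) = ((4 - 1) + (5/4)*(-5)²)*(-84*(-4) - 4) = (3 + (5/4)*25)*(336 - 4) = (3 + 125/4)*332 = (137/4)*332 = 11371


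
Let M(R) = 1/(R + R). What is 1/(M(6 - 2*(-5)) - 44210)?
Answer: -32/1414719 ≈ -2.2619e-5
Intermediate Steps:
M(R) = 1/(2*R)
1/(M(6 - 2*(-5)) - 44210) = 1/(1/(2*(6 - 2*(-5))) - 44210) = 1/(1/(2*(6 + 10)) - 44210) = 1/((½)/16 - 44210) = 1/((½)*(1/16) - 44210) = 1/(1/32 - 44210) = 1/(-1414719/32) = -32/1414719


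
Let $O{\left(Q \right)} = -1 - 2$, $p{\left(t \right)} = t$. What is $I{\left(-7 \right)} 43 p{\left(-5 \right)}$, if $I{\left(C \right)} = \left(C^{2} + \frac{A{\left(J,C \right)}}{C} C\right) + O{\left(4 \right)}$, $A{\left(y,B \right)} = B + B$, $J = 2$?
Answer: $-6880$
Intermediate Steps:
$A{\left(y,B \right)} = 2 B$
$O{\left(Q \right)} = -3$
$I{\left(C \right)} = -3 + C^{2} + 2 C$ ($I{\left(C \right)} = \left(C^{2} + \frac{2 C}{C} C\right) - 3 = \left(C^{2} + 2 C\right) - 3 = -3 + C^{2} + 2 C$)
$I{\left(-7 \right)} 43 p{\left(-5 \right)} = \left(-3 + \left(-7\right)^{2} + 2 \left(-7\right)\right) 43 \left(-5\right) = \left(-3 + 49 - 14\right) 43 \left(-5\right) = 32 \cdot 43 \left(-5\right) = 1376 \left(-5\right) = -6880$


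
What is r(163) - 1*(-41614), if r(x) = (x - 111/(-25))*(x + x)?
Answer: 2404986/25 ≈ 96200.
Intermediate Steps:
r(x) = 2*x*(111/25 + x) (r(x) = (x - 111*(-1/25))*(2*x) = (x + 111/25)*(2*x) = (111/25 + x)*(2*x) = 2*x*(111/25 + x))
r(163) - 1*(-41614) = (2/25)*163*(111 + 25*163) - 1*(-41614) = (2/25)*163*(111 + 4075) + 41614 = (2/25)*163*4186 + 41614 = 1364636/25 + 41614 = 2404986/25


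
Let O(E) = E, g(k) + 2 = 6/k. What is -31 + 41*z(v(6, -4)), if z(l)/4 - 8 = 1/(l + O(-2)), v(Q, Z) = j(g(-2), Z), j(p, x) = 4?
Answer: 1363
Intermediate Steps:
g(k) = -2 + 6/k
v(Q, Z) = 4
z(l) = 32 + 4/(-2 + l) (z(l) = 32 + 4/(l - 2) = 32 + 4/(-2 + l))
-31 + 41*z(v(6, -4)) = -31 + 41*(4*(-15 + 8*4)/(-2 + 4)) = -31 + 41*(4*(-15 + 32)/2) = -31 + 41*(4*(½)*17) = -31 + 41*34 = -31 + 1394 = 1363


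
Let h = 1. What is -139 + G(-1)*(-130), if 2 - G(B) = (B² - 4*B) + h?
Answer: 381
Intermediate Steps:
G(B) = 1 - B² + 4*B (G(B) = 2 - ((B² - 4*B) + 1) = 2 - (1 + B² - 4*B) = 2 + (-1 - B² + 4*B) = 1 - B² + 4*B)
-139 + G(-1)*(-130) = -139 + (1 - 1*(-1)² + 4*(-1))*(-130) = -139 + (1 - 1*1 - 4)*(-130) = -139 + (1 - 1 - 4)*(-130) = -139 - 4*(-130) = -139 + 520 = 381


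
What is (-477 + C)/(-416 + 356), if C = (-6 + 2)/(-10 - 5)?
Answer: 7151/900 ≈ 7.9456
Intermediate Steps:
C = 4/15 (C = -4/(-15) = -4*(-1/15) = 4/15 ≈ 0.26667)
(-477 + C)/(-416 + 356) = (-477 + 4/15)/(-416 + 356) = -7151/15/(-60) = -7151/15*(-1/60) = 7151/900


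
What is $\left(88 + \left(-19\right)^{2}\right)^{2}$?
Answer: $201601$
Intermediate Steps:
$\left(88 + \left(-19\right)^{2}\right)^{2} = \left(88 + 361\right)^{2} = 449^{2} = 201601$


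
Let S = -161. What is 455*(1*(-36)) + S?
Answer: -16541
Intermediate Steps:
455*(1*(-36)) + S = 455*(1*(-36)) - 161 = 455*(-36) - 161 = -16380 - 161 = -16541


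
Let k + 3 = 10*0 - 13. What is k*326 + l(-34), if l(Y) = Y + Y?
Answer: -5284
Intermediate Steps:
k = -16 (k = -3 + (10*0 - 13) = -3 + (0 - 13) = -3 - 13 = -16)
l(Y) = 2*Y
k*326 + l(-34) = -16*326 + 2*(-34) = -5216 - 68 = -5284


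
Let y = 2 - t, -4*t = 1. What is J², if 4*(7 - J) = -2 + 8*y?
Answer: 9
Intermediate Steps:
t = -¼ (t = -¼*1 = -¼ ≈ -0.25000)
y = 9/4 (y = 2 - 1*(-¼) = 2 + ¼ = 9/4 ≈ 2.2500)
J = 3 (J = 7 - (-2 + 8*(9/4))/4 = 7 - (-2 + 18)/4 = 7 - ¼*16 = 7 - 4 = 3)
J² = 3² = 9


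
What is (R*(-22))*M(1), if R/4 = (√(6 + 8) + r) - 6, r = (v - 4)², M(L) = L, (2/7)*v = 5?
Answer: -15510 - 88*√14 ≈ -15839.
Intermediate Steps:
v = 35/2 (v = (7/2)*5 = 35/2 ≈ 17.500)
r = 729/4 (r = (35/2 - 4)² = (27/2)² = 729/4 ≈ 182.25)
R = 705 + 4*√14 (R = 4*((√(6 + 8) + 729/4) - 6) = 4*((√14 + 729/4) - 6) = 4*((729/4 + √14) - 6) = 4*(705/4 + √14) = 705 + 4*√14 ≈ 719.97)
(R*(-22))*M(1) = ((705 + 4*√14)*(-22))*1 = (-15510 - 88*√14)*1 = -15510 - 88*√14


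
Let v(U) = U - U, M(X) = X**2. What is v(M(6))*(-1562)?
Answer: 0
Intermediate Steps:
v(U) = 0
v(M(6))*(-1562) = 0*(-1562) = 0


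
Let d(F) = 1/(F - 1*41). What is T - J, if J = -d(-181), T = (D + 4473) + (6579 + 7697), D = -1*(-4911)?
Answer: 5252519/222 ≈ 23660.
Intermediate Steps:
d(F) = 1/(-41 + F) (d(F) = 1/(F - 41) = 1/(-41 + F))
D = 4911
T = 23660 (T = (4911 + 4473) + (6579 + 7697) = 9384 + 14276 = 23660)
J = 1/222 (J = -1/(-41 - 181) = -1/(-222) = -1*(-1/222) = 1/222 ≈ 0.0045045)
T - J = 23660 - 1*1/222 = 23660 - 1/222 = 5252519/222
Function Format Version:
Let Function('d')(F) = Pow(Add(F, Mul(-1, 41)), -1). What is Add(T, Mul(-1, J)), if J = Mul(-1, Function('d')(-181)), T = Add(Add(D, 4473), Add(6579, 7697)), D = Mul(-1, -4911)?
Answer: Rational(5252519, 222) ≈ 23660.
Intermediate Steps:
Function('d')(F) = Pow(Add(-41, F), -1) (Function('d')(F) = Pow(Add(F, -41), -1) = Pow(Add(-41, F), -1))
D = 4911
T = 23660 (T = Add(Add(4911, 4473), Add(6579, 7697)) = Add(9384, 14276) = 23660)
J = Rational(1, 222) (J = Mul(-1, Pow(Add(-41, -181), -1)) = Mul(-1, Pow(-222, -1)) = Mul(-1, Rational(-1, 222)) = Rational(1, 222) ≈ 0.0045045)
Add(T, Mul(-1, J)) = Add(23660, Mul(-1, Rational(1, 222))) = Add(23660, Rational(-1, 222)) = Rational(5252519, 222)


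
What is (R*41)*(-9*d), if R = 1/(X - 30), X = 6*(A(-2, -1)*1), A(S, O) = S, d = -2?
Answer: -123/7 ≈ -17.571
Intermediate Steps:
X = -12 (X = 6*(-2*1) = 6*(-2) = -12)
R = -1/42 (R = 1/(-12 - 30) = 1/(-42) = -1/42 ≈ -0.023810)
(R*41)*(-9*d) = (-1/42*41)*(-9*(-2)) = -41/42*18 = -123/7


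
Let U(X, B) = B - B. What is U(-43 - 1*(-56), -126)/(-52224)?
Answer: 0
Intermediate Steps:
U(X, B) = 0
U(-43 - 1*(-56), -126)/(-52224) = 0/(-52224) = 0*(-1/52224) = 0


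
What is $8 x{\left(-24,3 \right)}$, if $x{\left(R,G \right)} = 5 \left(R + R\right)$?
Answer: $-1920$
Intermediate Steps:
$x{\left(R,G \right)} = 10 R$ ($x{\left(R,G \right)} = 5 \cdot 2 R = 10 R$)
$8 x{\left(-24,3 \right)} = 8 \cdot 10 \left(-24\right) = 8 \left(-240\right) = -1920$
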